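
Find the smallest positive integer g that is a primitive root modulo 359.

φ(359) = 359 − 1 = 358 = 2 · 179.
g is a primitive root iff g^(358/q) ≢ 1 (mod 359) for each prime q ∈ {2, 179}.
g = 2: 2^179 ≡ 1 — hits 1, so not a primitive root.
g = 3: 3^179 ≡ 1 — hits 1, so not a primitive root.
g = 4: 4^179 ≡ 1 — hits 1, so not a primitive root.
g = 5: 5^179 ≡ 1 — hits 1, so not a primitive root.
g = 6: 6^179 ≡ 1 — hits 1, so not a primitive root.
g = 7: 7^179 ≡ 358; 7^2 ≡ 49 — none is 1, so 7 is a primitive root.
So 7 is the smallest generator of (Z/359Z)^×.

7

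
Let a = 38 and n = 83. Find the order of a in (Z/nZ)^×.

ord(38) | φ(83) = 83 − 1 = 82 = 2 · 41.
Divisors of 82: 1, 2, 41, 82.
Compute 38^d (mod 83) for the divisors d until we hit 1:
38^1 ≡ 38 (mod 83)
38^2 ≡ 33 (mod 83)
38^41 ≡ 1 (mod 83) ✓
Therefore the multiplicative order of 38 modulo 83 is 41.

41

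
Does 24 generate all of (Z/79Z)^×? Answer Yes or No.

φ(79) = 79 − 1 = 78 = 2 · 3 · 13.
Test 24^(78/q) mod 79 for each prime factor q of 78:
24^39 ≡ 78 (mod 79)  [q = 2: ≢ 1 ✓]
24^26 ≡ 23 (mod 79)  [q = 3: ≢ 1 ✓]
24^6 ≡ 1 (mod 79)  [q = 13: ≡ 1 ✗]
Since 24^6 ≡ 1, the order of 24 divides 6 < 78, so 24 is not a primitive root.

No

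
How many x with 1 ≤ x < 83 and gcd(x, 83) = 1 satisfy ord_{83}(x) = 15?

φ(83) = 83 − 1 = 82 = 2 · 41.
Since (Z/83Z)^× is cyclic of order 82, the number of elements of order d is φ(d) when d | 82 and 0 otherwise.
Since 15 ∤ 82, the count is 0.

0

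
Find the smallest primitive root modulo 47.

5

φ(47) = 47 − 1 = 46 = 2 · 23.
Test candidates g = 2, 3, … against the prime factors q ∈ {2, 23} of φ(47): g is a generator iff g^(46/q) ≢ 1 for every such q.
g = 2: 2^23 ≡ 1 — hits 1, so not a primitive root.
g = 3: 3^23 ≡ 1 — hits 1, so not a primitive root.
g = 4: 4^23 ≡ 1 — hits 1, so not a primitive root.
g = 5: 5^23 ≡ 46; 5^2 ≡ 25 — none is 1, so 5 is a primitive root.
Hence the least primitive root of 47 is 5.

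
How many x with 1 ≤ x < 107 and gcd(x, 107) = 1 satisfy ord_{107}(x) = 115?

φ(107) = 107 − 1 = 106 = 2 · 53.
Since (Z/107Z)^× is cyclic of order 106, the number of elements of order d is φ(d) when d | 106 and 0 otherwise.
Here 106 is not a multiple of 115, so there are no elements of order 115.

0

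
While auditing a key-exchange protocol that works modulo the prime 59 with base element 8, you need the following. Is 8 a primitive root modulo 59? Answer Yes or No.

Yes

φ(59) = 59 − 1 = 58 = 2 · 29.
An element g generates (Z/59Z)^× iff g^(58/q) ≢ 1 (mod 59) for each prime q ∈ {2, 29}.
8^29 ≡ 58 (mod 59)  [q = 2: ≢ 1 ✓]
8^2 ≡ 5 (mod 59)  [q = 29: ≢ 1 ✓]
Every test exponent gives a nontrivial residue, hence 8 generates the full group.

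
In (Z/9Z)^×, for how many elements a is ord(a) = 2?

1

φ(9) = φ(3^2) = 3·(3−1) = 6 = 2 · 3.
(Z/9Z)^× is cyclic (|G| = 6); a cyclic group of order m has exactly φ(d) elements of each order d | m, and none otherwise.
2 | 6, and φ(2) = 2 − 1 = 1.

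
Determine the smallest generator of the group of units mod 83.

φ(83) = 83 − 1 = 82 = 2 · 41.
Test candidates g = 2, 3, … against the prime factors q ∈ {2, 41} of φ(83): g is a generator iff g^(82/q) ≢ 1 for every such q.
g = 2: 2^41 ≡ 82; 2^2 ≡ 4 — none is 1, so 2 is a primitive root.
Hence the least primitive root of 83 is 2.

2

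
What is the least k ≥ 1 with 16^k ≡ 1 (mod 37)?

9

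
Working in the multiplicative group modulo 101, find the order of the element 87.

5

By Lagrange's theorem, ord_101(87) divides φ(101) = 101 − 1 = 100 = 2^2 · 5^2.
Divisors of 100: 1, 2, 4, 5, 10, 20, 25, 50, 100.
Compute 87^d (mod 101) for the divisors d until we hit 1:
87^1 ≡ 87 (mod 101)
87^2 ≡ 95 (mod 101)
87^4 ≡ 36 (mod 101)
87^5 ≡ 1 (mod 101) ✓
Therefore the multiplicative order of 87 modulo 101 is 5.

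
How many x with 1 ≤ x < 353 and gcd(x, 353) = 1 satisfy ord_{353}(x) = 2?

φ(353) = 353 − 1 = 352 = 2^5 · 11.
Since (Z/353Z)^× is cyclic of order 352, the number of elements of order d is φ(d) when d | 352 and 0 otherwise.
2 | 352, and φ(2) = 2 − 1 = 1.

1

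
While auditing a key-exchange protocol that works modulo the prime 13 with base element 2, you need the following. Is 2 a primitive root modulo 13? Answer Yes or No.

Yes

φ(13) = 13 − 1 = 12 = 2^2 · 3.
Test 2^(12/q) mod 13 for each prime factor q of 12:
2^6 ≡ 12 (mod 13)  [q = 2: ≢ 1 ✓]
2^4 ≡ 3 (mod 13)  [q = 3: ≢ 1 ✓]
None equal 1, so ord_13(2) = 12: 2 is a primitive root.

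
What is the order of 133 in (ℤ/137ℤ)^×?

17

By Lagrange's theorem, ord_137(133) divides φ(137) = 137 − 1 = 136 = 2^3 · 17.
Divisors of 136: 1, 2, 4, 8, 17, 34, 68, 136.
Test each divisor d:
133^1 ≡ 133
133^2 ≡ 16
133^4 ≡ 119
133^8 ≡ 50
133^17 ≡ 1
Therefore the multiplicative order of 133 modulo 137 is 17.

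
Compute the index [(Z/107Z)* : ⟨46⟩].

ord(46) | φ(107) = 107 − 1 = 106 = 2 · 53.
Divisors of 106: 1, 2, 53, 106.
Compute 46^d (mod 107) for the divisors d until we hit 1:
46^1 ≡ 46
46^2 ≡ 83
46^53 ≡ 106
46^106 ≡ 1
Thus |⟨46⟩| = ord(46) = 106.
The index is φ(107) / ord(46) = 106 / 106 = 1.

1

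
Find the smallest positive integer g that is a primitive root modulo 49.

φ(49) = φ(7^2) = 7·(7−1) = 42 = 2 · 3 · 7.
Test candidates g = 2, 3, … against the prime factors q ∈ {2, 3, 7} of φ(49): g is a generator iff g^(42/q) ≢ 1 for every such q.
g = 2: 2^21 ≡ 1 — hits 1, so not a primitive root.
g = 3: 3^21 ≡ 48; 3^14 ≡ 30; 3^6 ≡ 43 — none is 1, so 3 is a primitive root.
So 3 is the smallest generator of (Z/49Z)^×.

3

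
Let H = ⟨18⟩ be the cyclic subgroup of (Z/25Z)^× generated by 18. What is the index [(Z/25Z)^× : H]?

The order of 18 must divide φ(25) = φ(5^2) = 5·(5−1) = 20 = 2^2 · 5.
Divisors of 20: 1, 2, 4, 5, 10, 20.
Evaluate successive powers at the divisors of 20:
18^1 ≡ 18
18^2 ≡ 24
18^4 ≡ 1
So ord_25(18) = 4, hence |⟨18⟩| = 4.
Index = |(Z/25Z)^×| / |⟨18⟩| = 20 / 4 = 5.

5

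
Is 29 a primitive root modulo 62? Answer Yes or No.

No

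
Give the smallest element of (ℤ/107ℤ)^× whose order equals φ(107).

φ(107) = 107 − 1 = 106 = 2 · 53.
Test candidates g = 2, 3, … against the prime factors q ∈ {2, 53} of φ(107): g is a generator iff g^(106/q) ≢ 1 for every such q.
g = 2: 2^53 ≡ 106; 2^2 ≡ 4 — none is 1, so 2 is a primitive root.
The smallest primitive root modulo 107 is 2.

2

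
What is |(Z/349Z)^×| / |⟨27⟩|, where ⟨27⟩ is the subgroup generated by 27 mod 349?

6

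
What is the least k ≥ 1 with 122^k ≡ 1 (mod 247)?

12

Since 122 ∈ (Z/247Z)^×, its order divides φ(247) = φ(13·19) = (13−1)·(19−1) = 12·18 = 216 = 2^3 · 3^3.
Divisors of 216: 1, 2, 3, 4, 6, 8, 9, 12, 18, 24, 27, 36, 54, 72, 108, 216.
Compute 122^d (mod 247) for the divisors d until we hit 1:
122^1 ≡ 122
122^2 ≡ 64
122^3 ≡ 151
122^4 ≡ 144
122^6 ≡ 77
122^8 ≡ 235
122^9 ≡ 18
122^12 ≡ 1
Hence ord(122) = 12.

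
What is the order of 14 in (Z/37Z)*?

12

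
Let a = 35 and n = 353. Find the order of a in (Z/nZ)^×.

44

By Lagrange's theorem, ord_353(35) divides φ(353) = 353 − 1 = 352 = 2^5 · 11.
Divisors of 352: 1, 2, 4, 8, 11, 16, 22, 32, 44, 88, 176, 352.
Check 35^d mod 353 for each divisor in increasing order:
35^1 ≡ 35 (mod 353)
35^2 ≡ 166 (mod 353)
35^4 ≡ 22 (mod 353)
35^8 ≡ 131 (mod 353)
35^11 ≡ 42 (mod 353)
35^16 ≡ 217 (mod 353)
35^22 ≡ 352 (mod 353)
35^32 ≡ 140 (mod 353)
35^44 ≡ 1 (mod 353) ✓
The smallest such exponent is 44, so the order of 35 is 44.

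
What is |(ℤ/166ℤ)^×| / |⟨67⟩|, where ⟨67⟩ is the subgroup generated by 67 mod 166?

By Lagrange's theorem, ord_166(67) divides φ(166) = φ(2)·φ(83) = 1·82 = 82 = 2 · 41.
Divisors of 82: 1, 2, 41, 82.
Check 67^d mod 166 for each divisor in increasing order:
67^1 ≡ 67
67^2 ≡ 7
67^41 ≡ 165
67^82 ≡ 1
The order of 67 is 82, so the subgroup it generates has 82 elements.
The index is φ(166) / ord(67) = 82 / 82 = 1.

1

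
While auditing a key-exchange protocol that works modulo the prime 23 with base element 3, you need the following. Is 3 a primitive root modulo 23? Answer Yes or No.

No

φ(23) = 23 − 1 = 22 = 2 · 11.
It suffices to check that the order of 3 is not a proper divisor of 22: compute 3^(22/q) for q ∈ {2, 11}.
3^11 ≡ 1 (mod 23)  [q = 2: ≡ 1 ✗]
3^2 ≡ 9 (mod 23)  [q = 11: ≢ 1 ✓]
Since 3^11 ≡ 1, the order of 3 divides 11 < 22, so 3 is not a primitive root.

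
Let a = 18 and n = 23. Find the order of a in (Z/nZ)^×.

11

ord(18) | φ(23) = 23 − 1 = 22 = 2 · 11.
Divisors of 22: 1, 2, 11, 22.
Test each divisor d:
18^1 ≡ 18
18^2 ≡ 2
18^11 ≡ 1
The smallest such exponent is 11, so the order of 18 is 11.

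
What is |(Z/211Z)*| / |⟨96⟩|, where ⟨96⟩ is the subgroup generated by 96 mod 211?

ord(96) | φ(211) = 211 − 1 = 210 = 2 · 3 · 5 · 7.
Divisors of 210: 1, 2, 3, 5, 6, 7, 10, 14, 15, 21, 30, 35, 42, 70, 105, 210.
Test each divisor d:
96^1 ≡ 96 (mod 211)
96^2 ≡ 143 (mod 211)
96^3 ≡ 13 (mod 211)
96^5 ≡ 171 (mod 211)
96^6 ≡ 169 (mod 211)
96^7 ≡ 188 (mod 211)
96^10 ≡ 123 (mod 211)
96^14 ≡ 107 (mod 211)
96^15 ≡ 144 (mod 211)
96^21 ≡ 71 (mod 211)
96^30 ≡ 58 (mod 211)
96^35 ≡ 1 (mod 211) ✓
So ord_211(96) = 35, hence |⟨96⟩| = 35.
The index is φ(211) / ord(96) = 210 / 35 = 6.

6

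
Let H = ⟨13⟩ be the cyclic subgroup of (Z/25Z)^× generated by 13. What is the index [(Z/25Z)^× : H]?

By Lagrange's theorem, ord_25(13) divides φ(25) = φ(5^2) = 5·(5−1) = 20 = 2^2 · 5.
Divisors of 20: 1, 2, 4, 5, 10, 20.
Evaluate successive powers at the divisors of 20:
13^1 ≡ 13 (mod 25)
13^2 ≡ 19 (mod 25)
13^4 ≡ 11 (mod 25)
13^5 ≡ 18 (mod 25)
13^10 ≡ 24 (mod 25)
13^20 ≡ 1 (mod 25) ✓
The order of 13 is 20, so the subgroup it generates has 20 elements.
Index = |(Z/25Z)^×| / |⟨13⟩| = 20 / 20 = 1.

1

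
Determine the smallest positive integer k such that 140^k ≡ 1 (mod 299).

66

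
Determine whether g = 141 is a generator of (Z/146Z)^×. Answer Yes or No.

Yes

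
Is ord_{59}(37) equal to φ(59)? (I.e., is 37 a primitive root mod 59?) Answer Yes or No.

Yes

φ(59) = 59 − 1 = 58 = 2 · 29.
An element g generates (Z/59Z)^× iff g^(58/q) ≢ 1 (mod 59) for each prime q ∈ {2, 29}.
37^29 ≡ 58 (mod 59)  [q = 2: ≢ 1 ✓]
37^2 ≡ 12 (mod 59)  [q = 29: ≢ 1 ✓]
Every test exponent gives a nontrivial residue, hence 37 generates the full group.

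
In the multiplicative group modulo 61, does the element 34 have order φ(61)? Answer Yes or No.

No

φ(61) = 61 − 1 = 60 = 2^2 · 3 · 5.
An element g generates (Z/61Z)^× iff g^(60/q) ≢ 1 (mod 61) for each prime q ∈ {2, 3, 5}.
34^30 ≡ 1 (mod 61)  [q = 2: ≡ 1 ✗]
34^20 ≡ 1 (mod 61)  [q = 3: ≡ 1 ✗]
34^12 ≡ 58 (mod 61)  [q = 5: ≢ 1 ✓]
The check at q = 2 fails, so 34 generates a proper subgroup.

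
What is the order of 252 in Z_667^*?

By Lagrange's theorem, ord_667(252) divides φ(667) = φ(23·29) = (23−1)·(29−1) = 22·28 = 616 = 2^3 · 7 · 11.
Divisors of 616: 1, 2, 4, 7, 8, 11, 14, 22, 28, 44, 56, 77, 88, 154, 308, 616.
Test each divisor d:
252^1 ≡ 252 (mod 667)
252^2 ≡ 139 (mod 667)
252^4 ≡ 645 (mod 667)
252^7 ≡ 436 (mod 667)
252^8 ≡ 484 (mod 667)
252^11 ≡ 413 (mod 667)
252^14 ≡ 1 (mod 667) ✓
So ord_667(252) = 14.

14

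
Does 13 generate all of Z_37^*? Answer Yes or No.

Yes

φ(37) = 37 − 1 = 36 = 2^2 · 3^2.
Test 13^(36/q) mod 37 for each prime factor q of 36:
13^18 ≡ 36 (mod 37)  [q = 2: ≢ 1 ✓]
13^12 ≡ 10 (mod 37)  [q = 3: ≢ 1 ✓]
None equal 1, so ord_37(13) = 36: 13 is a primitive root.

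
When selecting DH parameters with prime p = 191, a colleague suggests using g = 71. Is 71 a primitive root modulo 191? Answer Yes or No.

φ(191) = 191 − 1 = 190 = 2 · 5 · 19.
71 is a primitive root mod 191 iff 71^(φ(191)/q) ≢ 1 for every prime q | φ(191), i.e. q ∈ {2, 5, 19}.
71^95 ≡ 190 (mod 191)  [q = 2: ≢ 1 ✓]
71^38 ≡ 109 (mod 191)  [q = 5: ≢ 1 ✓]
71^10 ≡ 36 (mod 191)  [q = 19: ≢ 1 ✓]
All checks pass, so 71 has order 190 and is a primitive root modulo 191.

Yes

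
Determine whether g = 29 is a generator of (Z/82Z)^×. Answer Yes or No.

Yes

φ(82) = φ(2)·φ(41) = 1·40 = 40 = 2^3 · 5.
An element g generates (Z/82Z)^× iff g^(40/q) ≢ 1 (mod 82) for each prime q ∈ {2, 5}.
29^20 ≡ 81 (mod 82)  [q = 2: ≢ 1 ✓]
29^8 ≡ 59 (mod 82)  [q = 5: ≢ 1 ✓]
All checks pass, so 29 has order 40 and is a primitive root modulo 82.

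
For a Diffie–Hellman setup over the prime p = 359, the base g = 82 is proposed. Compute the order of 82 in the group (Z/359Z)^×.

179

Since 82 ∈ (Z/359Z)^×, its order divides φ(359) = 359 − 1 = 358 = 2 · 179.
Divisors of 358: 1, 2, 179, 358.
Evaluate successive powers at the divisors of 358:
82^1 ≡ 82
82^2 ≡ 262
82^179 ≡ 1
So ord_359(82) = 179.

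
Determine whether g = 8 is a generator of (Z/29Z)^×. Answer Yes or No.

Yes

φ(29) = 29 − 1 = 28 = 2^2 · 7.
An element g generates (Z/29Z)^× iff g^(28/q) ≢ 1 (mod 29) for each prime q ∈ {2, 7}.
8^14 ≡ 28 (mod 29)  [q = 2: ≢ 1 ✓]
8^4 ≡ 7 (mod 29)  [q = 7: ≢ 1 ✓]
Every test exponent gives a nontrivial residue, hence 8 generates the full group.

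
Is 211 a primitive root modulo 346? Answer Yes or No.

No

φ(346) = φ(2)·φ(173) = 1·172 = 172 = 2^2 · 43.
211 is a primitive root mod 346 iff 211^(φ(346)/q) ≢ 1 for every prime q | φ(346), i.e. q ∈ {2, 43}.
211^86 ≡ 1 (mod 346)  [q = 2: ≡ 1 ✗]
211^4 ≡ 313 (mod 346)  [q = 43: ≢ 1 ✓]
Since 211^86 ≡ 1, the order of 211 divides 86 < 172, so 211 is not a primitive root.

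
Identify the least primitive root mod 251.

φ(251) = 251 − 1 = 250 = 2 · 5^3.
Test candidates g = 2, 3, … against the prime factors q ∈ {2, 5} of φ(251): g is a generator iff g^(250/q) ≢ 1 for every such q.
g = 2: 2^125 ≡ 250; 2^50 ≡ 1 — hits 1, so not a primitive root.
g = 3: 3^125 ≡ 1 — hits 1, so not a primitive root.
g = 4: 4^125 ≡ 1 — hits 1, so not a primitive root.
g = 5: 5^125 ≡ 1 — hits 1, so not a primitive root.
g = 6: 6^125 ≡ 250; 6^50 ≡ 219 — none is 1, so 6 is a primitive root.
So 6 is the smallest generator of (Z/251Z)^×.

6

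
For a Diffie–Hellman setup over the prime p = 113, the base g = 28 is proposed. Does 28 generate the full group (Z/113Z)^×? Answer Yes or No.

No

φ(113) = 113 − 1 = 112 = 2^4 · 7.
Test 28^(112/q) mod 113 for each prime factor q of 112:
28^56 ≡ 1 (mod 113)  [q = 2: ≡ 1 ✗]
28^16 ≡ 106 (mod 113)  [q = 7: ≢ 1 ✓]
Since 28^56 ≡ 1, the order of 28 divides 56 < 112, so 28 is not a primitive root.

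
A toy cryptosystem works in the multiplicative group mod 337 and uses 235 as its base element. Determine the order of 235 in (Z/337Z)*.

112

The order of 235 must divide φ(337) = 337 − 1 = 336 = 2^4 · 3 · 7.
Divisors of 336: 1, 2, 3, 4, 6, 7, 8, 12, 14, 16, 21, 24, 28, 42, 48, 56, 84, 112, 168, 336.
Check 235^d mod 337 for each divisor in increasing order:
235^1 ≡ 235 (mod 337)
235^2 ≡ 294 (mod 337)
235^3 ≡ 5 (mod 337)
235^4 ≡ 164 (mod 337)
235^6 ≡ 25 (mod 337)
235^7 ≡ 146 (mod 337)
235^8 ≡ 273 (mod 337)
235^12 ≡ 288 (mod 337)
235^14 ≡ 85 (mod 337)
235^16 ≡ 52 (mod 337)
235^21 ≡ 278 (mod 337)
235^24 ≡ 42 (mod 337)
235^28 ≡ 148 (mod 337)
235^42 ≡ 111 (mod 337)
235^48 ≡ 79 (mod 337)
235^56 ≡ 336 (mod 337)
235^84 ≡ 189 (mod 337)
235^112 ≡ 1 (mod 337) ✓
The smallest such exponent is 112, so the order of 235 is 112.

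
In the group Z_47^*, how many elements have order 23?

φ(47) = 47 − 1 = 46 = 2 · 23.
Since (Z/47Z)^× is cyclic of order 46, the number of elements of order d is φ(d) when d | 46 and 0 otherwise.
23 | 46, and φ(23) = 23 − 1 = 22.

22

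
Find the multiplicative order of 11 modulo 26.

12

By Lagrange's theorem, ord_26(11) divides φ(26) = φ(2)·φ(13) = 1·12 = 12 = 2^2 · 3.
Divisors of 12: 1, 2, 3, 4, 6, 12.
Compute 11^d (mod 26) for the divisors d until we hit 1:
11^1 ≡ 11 (mod 26)
11^2 ≡ 17 (mod 26)
11^3 ≡ 5 (mod 26)
11^4 ≡ 3 (mod 26)
11^6 ≡ 25 (mod 26)
11^12 ≡ 1 (mod 26) ✓
Hence ord(11) = 12.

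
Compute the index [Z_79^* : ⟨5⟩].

2

The order of 5 must divide φ(79) = 79 − 1 = 78 = 2 · 3 · 13.
Divisors of 78: 1, 2, 3, 6, 13, 26, 39, 78.
Compute 5^d (mod 79) for the divisors d until we hit 1:
5^1 ≡ 5
5^2 ≡ 25
5^3 ≡ 46
5^6 ≡ 62
5^13 ≡ 23
5^26 ≡ 55
5^39 ≡ 1
So ord_79(5) = 39, hence |⟨5⟩| = 39.
The index is φ(79) / ord(5) = 78 / 39 = 2.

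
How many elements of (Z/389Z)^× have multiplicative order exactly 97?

φ(389) = 389 − 1 = 388 = 2^2 · 97.
Since (Z/389Z)^× is cyclic of order 388, the number of elements of order d is φ(d) when d | 388 and 0 otherwise.
97 | 388, and φ(97) = 97 − 1 = 96.

96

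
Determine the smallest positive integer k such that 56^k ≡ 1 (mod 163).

81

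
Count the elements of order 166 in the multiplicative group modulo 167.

φ(167) = 167 − 1 = 166 = 2 · 83.
Since (Z/167Z)^× is cyclic of order 166, the number of elements of order d is φ(d) when d | 166 and 0 otherwise.
166 = 2 · 83 divides 166, and φ(166) = 82.

82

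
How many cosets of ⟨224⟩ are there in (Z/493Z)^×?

4

Since 224 ∈ (Z/493Z)^×, its order divides φ(493) = φ(17·29) = (17−1)·(29−1) = 16·28 = 448 = 2^6 · 7.
Divisors of 448: 1, 2, 4, 7, 8, 14, 16, 28, 32, 56, 64, 112, 224, 448.
Compute 224^d (mod 493) for the divisors d until we hit 1:
224^1 ≡ 224 (mod 493)
224^2 ≡ 383 (mod 493)
224^4 ≡ 268 (mod 493)
224^7 ≡ 215 (mod 493)
224^8 ≡ 339 (mod 493)
224^14 ≡ 376 (mod 493)
224^16 ≡ 52 (mod 493)
224^28 ≡ 378 (mod 493)
224^32 ≡ 239 (mod 493)
224^56 ≡ 407 (mod 493)
224^64 ≡ 426 (mod 493)
224^112 ≡ 1 (mod 493) ✓
Thus |⟨224⟩| = ord(224) = 112.
Index = |(Z/493Z)^×| / |⟨224⟩| = 448 / 112 = 4.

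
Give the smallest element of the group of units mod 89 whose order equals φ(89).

3

φ(89) = 89 − 1 = 88 = 2^3 · 11.
g is a primitive root iff g^(88/q) ≢ 1 (mod 89) for each prime q ∈ {2, 11}.
g = 2: 2^44 ≡ 1 — hits 1, so not a primitive root.
g = 3: 3^44 ≡ 88; 3^8 ≡ 64 — none is 1, so 3 is a primitive root.
The smallest primitive root modulo 89 is 3.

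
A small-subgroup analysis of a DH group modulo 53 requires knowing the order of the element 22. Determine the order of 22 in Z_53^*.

52

Since 22 ∈ (Z/53Z)^×, its order divides φ(53) = 53 − 1 = 52 = 2^2 · 13.
Divisors of 52: 1, 2, 4, 13, 26, 52.
Check 22^d mod 53 for each divisor in increasing order:
22^1 ≡ 22
22^2 ≡ 7
22^4 ≡ 49
22^13 ≡ 23
22^26 ≡ 52
22^52 ≡ 1
Therefore the multiplicative order of 22 modulo 53 is 52.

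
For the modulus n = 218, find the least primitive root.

φ(218) = φ(2)·φ(109) = 1·108 = 108 = 2^2 · 3^3.
Test candidates g = 2, 3, … against the prime factors q ∈ {2, 3} of φ(218): g is a generator iff g^(108/q) ≢ 1 for every such q.
g = 2: gcd(2, 218) = 2 > 1, not a unit — skip.
g = 3: 3^54 ≡ 1 — hits 1, so not a primitive root.
g = 4: gcd(4, 218) = 2 > 1, not a unit — skip.
g = 5: 5^54 ≡ 1 — hits 1, so not a primitive root.
g = 6: gcd(6, 218) = 2 > 1, not a unit — skip.
g = 7: 7^54 ≡ 1 — hits 1, so not a primitive root.
g = 8: gcd(8, 218) = 2 > 1, not a unit — skip.
g = 9: 9^54 ≡ 1 — hits 1, so not a primitive root.
g = 10: gcd(10, 218) = 2 > 1, not a unit — skip.
g = 11: 11^54 ≡ 217; 11^36 ≡ 45 — none is 1, so 11 is a primitive root.
So 11 is the smallest generator of (Z/218Z)^×.

11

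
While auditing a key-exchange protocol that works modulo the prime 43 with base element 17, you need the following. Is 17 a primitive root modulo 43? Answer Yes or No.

φ(43) = 43 − 1 = 42 = 2 · 3 · 7.
17 is a primitive root mod 43 iff 17^(φ(43)/q) ≢ 1 for every prime q | φ(43), i.e. q ∈ {2, 3, 7}.
17^21 ≡ 1 (mod 43)  [q = 2: ≡ 1 ✗]
17^14 ≡ 6 (mod 43)  [q = 3: ≢ 1 ✓]
17^6 ≡ 35 (mod 43)  [q = 7: ≢ 1 ✓]
The check at q = 2 fails, so 17 generates a proper subgroup.

No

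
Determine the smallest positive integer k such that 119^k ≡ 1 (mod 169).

156

The order of 119 must divide φ(169) = φ(13^2) = 13·(13−1) = 156 = 2^2 · 3 · 13.
Divisors of 156: 1, 2, 3, 4, 6, 12, 13, 26, 39, 52, 78, 156.
Check 119^d mod 169 for each divisor in increasing order:
119^1 ≡ 119
119^2 ≡ 134
119^3 ≡ 60
119^4 ≡ 42
119^6 ≡ 51
119^12 ≡ 66
119^13 ≡ 80
119^26 ≡ 147
119^39 ≡ 99
119^52 ≡ 146
119^78 ≡ 168
119^156 ≡ 1
Hence ord(119) = 156.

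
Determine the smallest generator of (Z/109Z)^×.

6

φ(109) = 109 − 1 = 108 = 2^2 · 3^3.
Test candidates g = 2, 3, … against the prime factors q ∈ {2, 3} of φ(109): g is a generator iff g^(108/q) ≢ 1 for every such q.
g = 2: 2^54 ≡ 108; 2^36 ≡ 1 — hits 1, so not a primitive root.
g = 3: 3^54 ≡ 1 — hits 1, so not a primitive root.
g = 4: 4^54 ≡ 1 — hits 1, so not a primitive root.
g = 5: 5^54 ≡ 1 — hits 1, so not a primitive root.
g = 6: 6^54 ≡ 108; 6^36 ≡ 63 — none is 1, so 6 is a primitive root.
The smallest primitive root modulo 109 is 6.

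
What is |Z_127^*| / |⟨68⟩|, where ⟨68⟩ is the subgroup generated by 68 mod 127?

14

ord(68) | φ(127) = 127 − 1 = 126 = 2 · 3^2 · 7.
Divisors of 126: 1, 2, 3, 6, 7, 9, 14, 18, 21, 42, 63, 126.
Evaluate successive powers at the divisors of 126:
68^1 ≡ 68 (mod 127)
68^2 ≡ 52 (mod 127)
68^3 ≡ 107 (mod 127)
68^6 ≡ 19 (mod 127)
68^7 ≡ 22 (mod 127)
68^9 ≡ 1 (mod 127) ✓
Thus |⟨68⟩| = ord(68) = 9.
[(Z/127Z)^× : ⟨68⟩] = 126/9 = 14.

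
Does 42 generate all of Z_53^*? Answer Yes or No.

No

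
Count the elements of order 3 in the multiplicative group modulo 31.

φ(31) = 31 − 1 = 30 = 2 · 3 · 5.
In a cyclic group of order 30, there are φ(d) elements of order d for each divisor d of 30, and zero for non-divisors.
3 | 30, and φ(3) = 3 − 1 = 2.

2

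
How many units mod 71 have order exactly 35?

24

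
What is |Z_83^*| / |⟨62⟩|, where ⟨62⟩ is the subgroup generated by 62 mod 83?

1

ord(62) | φ(83) = 83 − 1 = 82 = 2 · 41.
Divisors of 82: 1, 2, 41, 82.
Check 62^d mod 83 for each divisor in increasing order:
62^1 ≡ 62
62^2 ≡ 26
62^41 ≡ 82
62^82 ≡ 1
Thus |⟨62⟩| = ord(62) = 82.
The index is φ(83) / ord(62) = 82 / 82 = 1.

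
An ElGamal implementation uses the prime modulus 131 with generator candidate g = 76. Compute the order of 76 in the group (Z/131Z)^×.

130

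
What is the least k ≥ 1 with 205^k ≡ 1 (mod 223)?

The order of 205 must divide φ(223) = 223 − 1 = 222 = 2 · 3 · 37.
Divisors of 222: 1, 2, 3, 6, 37, 74, 111, 222.
Compute 205^d (mod 223) for the divisors d until we hit 1:
205^1 ≡ 205
205^2 ≡ 101
205^3 ≡ 189
205^6 ≡ 41
205^37 ≡ 40
205^74 ≡ 39
205^111 ≡ 222
205^222 ≡ 1
The smallest such exponent is 222, so the order of 205 is 222.

222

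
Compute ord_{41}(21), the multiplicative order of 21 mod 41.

Since 21 ∈ (Z/41Z)^×, its order divides φ(41) = 41 − 1 = 40 = 2^3 · 5.
Divisors of 40: 1, 2, 4, 5, 8, 10, 20, 40.
Test each divisor d:
21^1 ≡ 21 (mod 41)
21^2 ≡ 31 (mod 41)
21^4 ≡ 18 (mod 41)
21^5 ≡ 9 (mod 41)
21^8 ≡ 37 (mod 41)
21^10 ≡ 40 (mod 41)
21^20 ≡ 1 (mod 41) ✓
Hence ord(21) = 20.

20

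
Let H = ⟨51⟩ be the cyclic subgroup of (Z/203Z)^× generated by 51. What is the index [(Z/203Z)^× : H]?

4

The order of 51 must divide φ(203) = φ(7·29) = (7−1)·(29−1) = 6·28 = 168 = 2^3 · 3 · 7.
Divisors of 168: 1, 2, 3, 4, 6, 7, 8, 12, 14, 21, 24, 28, 42, 56, 84, 168.
Check 51^d mod 203 for each divisor in increasing order:
51^1 ≡ 51 (mod 203)
51^2 ≡ 165 (mod 203)
51^3 ≡ 92 (mod 203)
51^4 ≡ 23 (mod 203)
51^6 ≡ 141 (mod 203)
51^7 ≡ 86 (mod 203)
51^8 ≡ 123 (mod 203)
51^12 ≡ 190 (mod 203)
51^14 ≡ 88 (mod 203)
51^21 ≡ 57 (mod 203)
51^24 ≡ 169 (mod 203)
51^28 ≡ 30 (mod 203)
51^42 ≡ 1 (mod 203) ✓
So ord_203(51) = 42, hence |⟨51⟩| = 42.
Index = |(Z/203Z)^×| / |⟨51⟩| = 168 / 42 = 4.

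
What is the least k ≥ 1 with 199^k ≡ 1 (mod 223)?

111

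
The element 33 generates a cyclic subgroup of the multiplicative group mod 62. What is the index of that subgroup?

The order of 33 must divide φ(62) = φ(2)·φ(31) = 1·30 = 30 = 2 · 3 · 5.
Divisors of 30: 1, 2, 3, 5, 6, 10, 15, 30.
Compute 33^d (mod 62) for the divisors d until we hit 1:
33^1 ≡ 33
33^2 ≡ 35
33^3 ≡ 39
33^5 ≡ 1
So ord_62(33) = 5, hence |⟨33⟩| = 5.
The index is φ(62) / ord(33) = 30 / 5 = 6.

6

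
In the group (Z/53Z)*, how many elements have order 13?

12

φ(53) = 53 − 1 = 52 = 2^2 · 13.
In a cyclic group of order 52, there are φ(d) elements of order d for each divisor d of 52, and zero for non-divisors.
13 | 52, and φ(13) = 13 − 1 = 12.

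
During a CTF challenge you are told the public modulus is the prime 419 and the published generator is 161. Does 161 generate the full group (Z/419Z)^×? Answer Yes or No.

No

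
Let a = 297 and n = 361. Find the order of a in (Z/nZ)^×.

114

ord(297) | φ(361) = φ(19^2) = 19·(19−1) = 342 = 2 · 3^2 · 19.
Divisors of 342: 1, 2, 3, 6, 9, 18, 19, 38, 57, 114, 171, 342.
Check 297^d mod 361 for each divisor in increasing order:
297^1 ≡ 297 (mod 361)
297^2 ≡ 125 (mod 361)
297^3 ≡ 303 (mod 361)
297^6 ≡ 115 (mod 361)
297^9 ≡ 189 (mod 361)
297^18 ≡ 343 (mod 361)
297^19 ≡ 69 (mod 361)
297^38 ≡ 68 (mod 361)
297^57 ≡ 360 (mod 361)
297^114 ≡ 1 (mod 361) ✓
Hence ord(297) = 114.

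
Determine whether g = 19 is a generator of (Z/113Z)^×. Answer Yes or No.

Yes

φ(113) = 113 − 1 = 112 = 2^4 · 7.
Test 19^(112/q) mod 113 for each prime factor q of 112:
19^56 ≡ 112 (mod 113)  [q = 2: ≢ 1 ✓]
19^16 ≡ 49 (mod 113)  [q = 7: ≢ 1 ✓]
All checks pass, so 19 has order 112 and is a primitive root modulo 113.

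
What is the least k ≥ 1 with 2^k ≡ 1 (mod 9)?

6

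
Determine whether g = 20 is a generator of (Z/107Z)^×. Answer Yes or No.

φ(107) = 107 − 1 = 106 = 2 · 53.
Test 20^(106/q) mod 107 for each prime factor q of 106:
20^53 ≡ 106 (mod 107)  [q = 2: ≢ 1 ✓]
20^2 ≡ 79 (mod 107)  [q = 53: ≢ 1 ✓]
Every test exponent gives a nontrivial residue, hence 20 generates the full group.

Yes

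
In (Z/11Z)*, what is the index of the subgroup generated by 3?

2

Since 3 ∈ (Z/11Z)^×, its order divides φ(11) = 11 − 1 = 10 = 2 · 5.
Divisors of 10: 1, 2, 5, 10.
Test each divisor d:
3^1 ≡ 3 (mod 11)
3^2 ≡ 9 (mod 11)
3^5 ≡ 1 (mod 11) ✓
So ord_11(3) = 5, hence |⟨3⟩| = 5.
[(Z/11Z)^× : ⟨3⟩] = 10/5 = 2.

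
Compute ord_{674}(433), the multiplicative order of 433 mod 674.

By Lagrange's theorem, ord_674(433) divides φ(674) = φ(2)·φ(337) = 1·336 = 336 = 2^4 · 3 · 7.
Divisors of 336: 1, 2, 3, 4, 6, 7, 8, 12, 14, 16, 21, 24, 28, 42, 48, 56, 84, 112, 168, 336.
Evaluate successive powers at the divisors of 336:
433^1 ≡ 433 (mod 674)
433^2 ≡ 117 (mod 674)
433^3 ≡ 111 (mod 674)
433^4 ≡ 209 (mod 674)
433^6 ≡ 189 (mod 674)
433^7 ≡ 283 (mod 674)
433^8 ≡ 545 (mod 674)
433^12 ≡ 673 (mod 674)
433^14 ≡ 557 (mod 674)
433^16 ≡ 465 (mod 674)
433^21 ≡ 589 (mod 674)
433^24 ≡ 1 (mod 674) ✓
Hence ord(433) = 24.

24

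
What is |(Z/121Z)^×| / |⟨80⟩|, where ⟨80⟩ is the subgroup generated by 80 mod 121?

The order of 80 must divide φ(121) = φ(11^2) = 11·(11−1) = 110 = 2 · 5 · 11.
Divisors of 110: 1, 2, 5, 10, 11, 22, 55, 110.
Test each divisor d:
80^1 ≡ 80 (mod 121)
80^2 ≡ 108 (mod 121)
80^5 ≡ 89 (mod 121)
80^10 ≡ 56 (mod 121)
80^11 ≡ 3 (mod 121)
80^22 ≡ 9 (mod 121)
80^55 ≡ 1 (mod 121) ✓
So ord_121(80) = 55, hence |⟨80⟩| = 55.
[(Z/121Z)^× : ⟨80⟩] = 110/55 = 2.

2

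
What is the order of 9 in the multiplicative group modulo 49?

21

Since 9 ∈ (Z/49Z)^×, its order divides φ(49) = φ(7^2) = 7·(7−1) = 42 = 2 · 3 · 7.
Divisors of 42: 1, 2, 3, 6, 7, 14, 21, 42.
Evaluate successive powers at the divisors of 42:
9^1 ≡ 9 (mod 49)
9^2 ≡ 32 (mod 49)
9^3 ≡ 43 (mod 49)
9^6 ≡ 36 (mod 49)
9^7 ≡ 30 (mod 49)
9^14 ≡ 18 (mod 49)
9^21 ≡ 1 (mod 49) ✓
Hence ord(9) = 21.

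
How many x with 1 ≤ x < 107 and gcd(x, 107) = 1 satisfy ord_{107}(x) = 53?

52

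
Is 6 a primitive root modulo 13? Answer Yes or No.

φ(13) = 13 − 1 = 12 = 2^2 · 3.
It suffices to check that the order of 6 is not a proper divisor of 12: compute 6^(12/q) for q ∈ {2, 3}.
6^6 ≡ 12 (mod 13)  [q = 2: ≢ 1 ✓]
6^4 ≡ 9 (mod 13)  [q = 3: ≢ 1 ✓]
All checks pass, so 6 has order 12 and is a primitive root modulo 13.

Yes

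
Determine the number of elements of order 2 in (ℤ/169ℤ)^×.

1

φ(169) = φ(13^2) = 13·(13−1) = 156 = 2^2 · 3 · 13.
(Z/169Z)^× is cyclic (|G| = 156); a cyclic group of order m has exactly φ(d) elements of each order d | m, and none otherwise.
2 | 156, and φ(2) = 2 − 1 = 1.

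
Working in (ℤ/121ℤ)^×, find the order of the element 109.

By Lagrange's theorem, ord_121(109) divides φ(121) = φ(11^2) = 11·(11−1) = 110 = 2 · 5 · 11.
Divisors of 110: 1, 2, 5, 10, 11, 22, 55, 110.
Compute 109^d (mod 121) for the divisors d until we hit 1:
109^1 ≡ 109 (mod 121)
109^2 ≡ 23 (mod 121)
109^5 ≡ 65 (mod 121)
109^10 ≡ 111 (mod 121)
109^11 ≡ 120 (mod 121)
109^22 ≡ 1 (mod 121) ✓
Hence ord(109) = 22.

22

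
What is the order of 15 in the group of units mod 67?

11

The order of 15 must divide φ(67) = 67 − 1 = 66 = 2 · 3 · 11.
Divisors of 66: 1, 2, 3, 6, 11, 22, 33, 66.
Test each divisor d:
15^1 ≡ 15
15^2 ≡ 24
15^3 ≡ 25
15^6 ≡ 22
15^11 ≡ 1
So ord_67(15) = 11.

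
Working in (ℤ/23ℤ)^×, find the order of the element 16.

11

By Lagrange's theorem, ord_23(16) divides φ(23) = 23 − 1 = 22 = 2 · 11.
Divisors of 22: 1, 2, 11, 22.
Evaluate successive powers at the divisors of 22:
16^1 ≡ 16
16^2 ≡ 3
16^11 ≡ 1
Therefore the multiplicative order of 16 modulo 23 is 11.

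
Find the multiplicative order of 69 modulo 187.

5

Since 69 ∈ (Z/187Z)^×, its order divides φ(187) = φ(11·17) = (11−1)·(17−1) = 10·16 = 160 = 2^5 · 5.
Divisors of 160: 1, 2, 4, 5, 8, 10, 16, 20, 32, 40, 80, 160.
Compute 69^d (mod 187) for the divisors d until we hit 1:
69^1 ≡ 69 (mod 187)
69^2 ≡ 86 (mod 187)
69^4 ≡ 103 (mod 187)
69^5 ≡ 1 (mod 187) ✓
Therefore the multiplicative order of 69 modulo 187 is 5.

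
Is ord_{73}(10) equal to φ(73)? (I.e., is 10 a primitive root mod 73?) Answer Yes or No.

φ(73) = 73 − 1 = 72 = 2^3 · 3^2.
An element g generates (Z/73Z)^× iff g^(72/q) ≢ 1 (mod 73) for each prime q ∈ {2, 3}.
10^36 ≡ 72 (mod 73)  [q = 2: ≢ 1 ✓]
10^24 ≡ 1 (mod 73)  [q = 3: ≡ 1 ✗]
The check at q = 3 fails, so 10 generates a proper subgroup.

No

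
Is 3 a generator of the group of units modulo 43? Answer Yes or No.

Yes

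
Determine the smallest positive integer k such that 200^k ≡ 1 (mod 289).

68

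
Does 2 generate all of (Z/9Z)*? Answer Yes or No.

φ(9) = φ(3^2) = 3·(3−1) = 6 = 2 · 3.
2 is a primitive root mod 9 iff 2^(φ(9)/q) ≢ 1 for every prime q | φ(9), i.e. q ∈ {2, 3}.
2^3 ≡ 8 (mod 9)  [q = 2: ≢ 1 ✓]
2^2 ≡ 4 (mod 9)  [q = 3: ≢ 1 ✓]
All checks pass, so 2 has order 6 and is a primitive root modulo 9.

Yes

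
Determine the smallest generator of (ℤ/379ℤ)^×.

2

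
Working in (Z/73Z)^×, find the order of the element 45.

The order of 45 must divide φ(73) = 73 − 1 = 72 = 2^3 · 3^2.
Divisors of 72: 1, 2, 3, 4, 6, 8, 9, 12, 18, 24, 36, 72.
Compute 45^d (mod 73) for the divisors d until we hit 1:
45^1 ≡ 45 (mod 73)
45^2 ≡ 54 (mod 73)
45^3 ≡ 21 (mod 73)
45^4 ≡ 69 (mod 73)
45^6 ≡ 3 (mod 73)
45^8 ≡ 16 (mod 73)
45^9 ≡ 63 (mod 73)
45^12 ≡ 9 (mod 73)
45^18 ≡ 27 (mod 73)
45^24 ≡ 8 (mod 73)
45^36 ≡ 72 (mod 73)
45^72 ≡ 1 (mod 73) ✓
Therefore the multiplicative order of 45 modulo 73 is 72.

72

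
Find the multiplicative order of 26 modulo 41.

The order of 26 must divide φ(41) = 41 − 1 = 40 = 2^3 · 5.
Divisors of 40: 1, 2, 4, 5, 8, 10, 20, 40.
Test each divisor d:
26^1 ≡ 26 (mod 41)
26^2 ≡ 20 (mod 41)
26^4 ≡ 31 (mod 41)
26^5 ≡ 27 (mod 41)
26^8 ≡ 18 (mod 41)
26^10 ≡ 32 (mod 41)
26^20 ≡ 40 (mod 41)
26^40 ≡ 1 (mod 41) ✓
Therefore the multiplicative order of 26 modulo 41 is 40.

40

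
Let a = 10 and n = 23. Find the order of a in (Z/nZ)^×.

ord(10) | φ(23) = 23 − 1 = 22 = 2 · 11.
Divisors of 22: 1, 2, 11, 22.
Check 10^d mod 23 for each divisor in increasing order:
10^1 ≡ 10 (mod 23)
10^2 ≡ 8 (mod 23)
10^11 ≡ 22 (mod 23)
10^22 ≡ 1 (mod 23) ✓
The smallest such exponent is 22, so the order of 10 is 22.

22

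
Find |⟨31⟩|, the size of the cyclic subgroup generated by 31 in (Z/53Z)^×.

The order of 31 must divide φ(53) = 53 − 1 = 52 = 2^2 · 13.
Divisors of 52: 1, 2, 4, 13, 26, 52.
Check 31^d mod 53 for each divisor in increasing order:
31^1 ≡ 31 (mod 53)
31^2 ≡ 7 (mod 53)
31^4 ≡ 49 (mod 53)
31^13 ≡ 30 (mod 53)
31^26 ≡ 52 (mod 53)
31^52 ≡ 1 (mod 53) ✓
The smallest such exponent is 52, so the order of 31 is 52.

52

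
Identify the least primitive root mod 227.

φ(227) = 227 − 1 = 226 = 2 · 113.
g is a primitive root iff g^(226/q) ≢ 1 (mod 227) for each prime q ∈ {2, 113}.
g = 2: 2^113 ≡ 226; 2^2 ≡ 4 — none is 1, so 2 is a primitive root.
So 2 is the smallest generator of (Z/227Z)^×.

2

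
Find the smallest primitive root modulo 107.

φ(107) = 107 − 1 = 106 = 2 · 53.
Test candidates g = 2, 3, … against the prime factors q ∈ {2, 53} of φ(107): g is a generator iff g^(106/q) ≢ 1 for every such q.
g = 2: 2^53 ≡ 106; 2^2 ≡ 4 — none is 1, so 2 is a primitive root.
Hence the least primitive root of 107 is 2.

2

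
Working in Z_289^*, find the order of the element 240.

136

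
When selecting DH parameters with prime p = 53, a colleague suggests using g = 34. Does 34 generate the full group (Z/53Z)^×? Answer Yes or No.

φ(53) = 53 − 1 = 52 = 2^2 · 13.
It suffices to check that the order of 34 is not a proper divisor of 52: compute 34^(52/q) for q ∈ {2, 13}.
34^26 ≡ 52 (mod 53)  [q = 2: ≢ 1 ✓]
34^4 ≡ 47 (mod 53)  [q = 13: ≢ 1 ✓]
Every test exponent gives a nontrivial residue, hence 34 generates the full group.

Yes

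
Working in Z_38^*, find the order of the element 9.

9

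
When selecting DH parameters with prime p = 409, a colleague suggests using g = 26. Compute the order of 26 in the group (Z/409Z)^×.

Since 26 ∈ (Z/409Z)^×, its order divides φ(409) = 409 − 1 = 408 = 2^3 · 3 · 17.
Divisors of 408: 1, 2, 3, 4, 6, 8, 12, 17, 24, 34, 51, 68, 102, 136, 204, 408.
Check 26^d mod 409 for each divisor in increasing order:
26^1 ≡ 26 (mod 409)
26^2 ≡ 267 (mod 409)
26^3 ≡ 398 (mod 409)
26^4 ≡ 123 (mod 409)
26^6 ≡ 121 (mod 409)
26^8 ≡ 405 (mod 409)
26^12 ≡ 326 (mod 409)
26^17 ≡ 7 (mod 409)
26^24 ≡ 345 (mod 409)
26^34 ≡ 49 (mod 409)
26^51 ≡ 343 (mod 409)
26^68 ≡ 356 (mod 409)
26^102 ≡ 266 (mod 409)
26^136 ≡ 355 (mod 409)
26^204 ≡ 408 (mod 409)
26^408 ≡ 1 (mod 409) ✓
Hence ord(26) = 408.

408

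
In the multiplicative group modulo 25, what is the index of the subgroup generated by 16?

4

By Lagrange's theorem, ord_25(16) divides φ(25) = φ(5^2) = 5·(5−1) = 20 = 2^2 · 5.
Divisors of 20: 1, 2, 4, 5, 10, 20.
Test each divisor d:
16^1 ≡ 16
16^2 ≡ 6
16^4 ≡ 11
16^5 ≡ 1
The order of 16 is 5, so the subgroup it generates has 5 elements.
Index = |(Z/25Z)^×| / |⟨16⟩| = 20 / 5 = 4.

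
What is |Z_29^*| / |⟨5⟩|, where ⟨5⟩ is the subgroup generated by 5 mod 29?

2

The order of 5 must divide φ(29) = 29 − 1 = 28 = 2^2 · 7.
Divisors of 28: 1, 2, 4, 7, 14, 28.
Test each divisor d:
5^1 ≡ 5 (mod 29)
5^2 ≡ 25 (mod 29)
5^4 ≡ 16 (mod 29)
5^7 ≡ 28 (mod 29)
5^14 ≡ 1 (mod 29) ✓
The order of 5 is 14, so the subgroup it generates has 14 elements.
Index = |(Z/29Z)^×| / |⟨5⟩| = 28 / 14 = 2.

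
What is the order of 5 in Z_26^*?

The order of 5 must divide φ(26) = φ(2)·φ(13) = 1·12 = 12 = 2^2 · 3.
Divisors of 12: 1, 2, 3, 4, 6, 12.
Evaluate successive powers at the divisors of 12:
5^1 ≡ 5
5^2 ≡ 25
5^3 ≡ 21
5^4 ≡ 1
Hence ord(5) = 4.

4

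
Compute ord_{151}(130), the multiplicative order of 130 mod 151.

150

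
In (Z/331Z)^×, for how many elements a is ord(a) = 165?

φ(331) = 331 − 1 = 330 = 2 · 3 · 5 · 11.
In a cyclic group of order 330, there are φ(d) elements of order d for each divisor d of 330, and zero for non-divisors.
165 = 3 · 5 · 11 divides 330, and φ(165) = 80.

80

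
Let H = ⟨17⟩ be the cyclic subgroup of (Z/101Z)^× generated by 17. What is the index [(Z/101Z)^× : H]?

10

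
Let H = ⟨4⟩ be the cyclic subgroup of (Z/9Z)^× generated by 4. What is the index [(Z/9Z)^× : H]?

By Lagrange's theorem, ord_9(4) divides φ(9) = φ(3^2) = 3·(3−1) = 6 = 2 · 3.
Divisors of 6: 1, 2, 3, 6.
Compute 4^d (mod 9) for the divisors d until we hit 1:
4^1 ≡ 4
4^2 ≡ 7
4^3 ≡ 1
So ord_9(4) = 3, hence |⟨4⟩| = 3.
The index is φ(9) / ord(4) = 6 / 3 = 2.

2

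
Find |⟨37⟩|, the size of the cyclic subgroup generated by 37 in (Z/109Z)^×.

By Lagrange's theorem, ord_109(37) divides φ(109) = 109 − 1 = 108 = 2^2 · 3^3.
Divisors of 108: 1, 2, 3, 4, 6, 9, 12, 18, 27, 36, 54, 108.
Compute 37^d (mod 109) for the divisors d until we hit 1:
37^1 ≡ 37
37^2 ≡ 61
37^3 ≡ 77
37^4 ≡ 15
37^6 ≡ 43
37^9 ≡ 41
37^12 ≡ 105
37^18 ≡ 46
37^27 ≡ 33
37^36 ≡ 45
37^54 ≡ 108
37^108 ≡ 1
The smallest such exponent is 108, so the order of 37 is 108.

108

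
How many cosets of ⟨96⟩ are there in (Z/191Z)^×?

The order of 96 must divide φ(191) = 191 − 1 = 190 = 2 · 5 · 19.
Divisors of 190: 1, 2, 5, 10, 19, 38, 95, 190.
Evaluate successive powers at the divisors of 190:
96^1 ≡ 96 (mod 191)
96^2 ≡ 48 (mod 191)
96^5 ≡ 6 (mod 191)
96^10 ≡ 36 (mod 191)
96^19 ≡ 109 (mod 191)
96^38 ≡ 39 (mod 191)
96^95 ≡ 1 (mod 191) ✓
Thus |⟨96⟩| = ord(96) = 95.
Index = |(Z/191Z)^×| / |⟨96⟩| = 190 / 95 = 2.

2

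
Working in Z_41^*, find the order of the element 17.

40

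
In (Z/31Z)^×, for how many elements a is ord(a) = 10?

4

φ(31) = 31 − 1 = 30 = 2 · 3 · 5.
(Z/31Z)^× is cyclic (|G| = 30); a cyclic group of order m has exactly φ(d) elements of each order d | m, and none otherwise.
10 = 2 · 5 divides 30, and φ(10) = 4.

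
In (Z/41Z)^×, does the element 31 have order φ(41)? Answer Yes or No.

No

φ(41) = 41 − 1 = 40 = 2^3 · 5.
Test 31^(40/q) mod 41 for each prime factor q of 40:
31^20 ≡ 1 (mod 41)  [q = 2: ≡ 1 ✗]
31^8 ≡ 16 (mod 41)  [q = 5: ≢ 1 ✓]
31^20 ≡ 1 shows ord(31) | 20, strictly less than φ(41); not a primitive root.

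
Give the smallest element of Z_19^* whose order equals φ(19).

2

φ(19) = 19 − 1 = 18 = 2 · 3^2.
Test candidates g = 2, 3, … against the prime factors q ∈ {2, 3} of φ(19): g is a generator iff g^(18/q) ≢ 1 for every such q.
g = 2: 2^9 ≡ 18; 2^6 ≡ 7 — none is 1, so 2 is a primitive root.
So 2 is the smallest generator of (Z/19Z)^×.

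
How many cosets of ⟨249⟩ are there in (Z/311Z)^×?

2

Since 249 ∈ (Z/311Z)^×, its order divides φ(311) = 311 − 1 = 310 = 2 · 5 · 31.
Divisors of 310: 1, 2, 5, 10, 31, 62, 155, 310.
Check 249^d mod 311 for each divisor in increasing order:
249^1 ≡ 249 (mod 311)
249^2 ≡ 112 (mod 311)
249^5 ≡ 83 (mod 311)
249^10 ≡ 47 (mod 311)
249^31 ≡ 52 (mod 311)
249^62 ≡ 216 (mod 311)
249^155 ≡ 1 (mod 311) ✓
So ord_311(249) = 155, hence |⟨249⟩| = 155.
The index is φ(311) / ord(249) = 310 / 155 = 2.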